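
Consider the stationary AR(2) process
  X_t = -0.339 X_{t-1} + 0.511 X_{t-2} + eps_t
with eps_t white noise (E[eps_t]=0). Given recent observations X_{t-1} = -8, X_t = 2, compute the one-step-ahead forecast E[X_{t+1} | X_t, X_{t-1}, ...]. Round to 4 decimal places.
E[X_{t+1} \mid \mathcal F_t] = -4.7660

For an AR(p) model X_t = c + sum_i phi_i X_{t-i} + eps_t, the
one-step-ahead conditional mean is
  E[X_{t+1} | X_t, ...] = c + sum_i phi_i X_{t+1-i}.
Substitute known values:
  E[X_{t+1} | ...] = (-0.339) * (2) + (0.511) * (-8)
                   = -4.7660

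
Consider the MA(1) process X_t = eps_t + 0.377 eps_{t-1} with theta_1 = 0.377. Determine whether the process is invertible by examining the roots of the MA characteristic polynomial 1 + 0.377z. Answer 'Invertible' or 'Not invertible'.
\text{Invertible}

The MA(q) characteristic polynomial is P(z) = 1 + 0.377z.
Invertibility requires all roots to lie outside the unit circle, i.e. |z| > 1 for every root.
This is linear in z: 1 + (0.377) z = 0  =>  z = -1/(0.377) = -2.65252,  |z| = 2.65252.
Moduli of all roots: 2.6525.
All moduli strictly greater than 1? Yes.
Verdict: Invertible.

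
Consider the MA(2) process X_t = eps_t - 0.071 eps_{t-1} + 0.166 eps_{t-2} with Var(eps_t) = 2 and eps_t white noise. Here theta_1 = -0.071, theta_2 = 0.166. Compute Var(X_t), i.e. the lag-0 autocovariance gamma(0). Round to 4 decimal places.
\gamma(0) = 2.0652

For an MA(q) process X_t = eps_t + sum_i theta_i eps_{t-i} with
Var(eps_t) = sigma^2, the variance is
  gamma(0) = sigma^2 * (1 + sum_i theta_i^2).
  sum_i theta_i^2 = (-0.071)^2 + (0.166)^2 = 0.005041 + 0.027556 = 0.032597.
  gamma(0) = 2 * (1 + 0.032597) = 2 * 1.032597 = 2.065194, which rounds to 2.0652.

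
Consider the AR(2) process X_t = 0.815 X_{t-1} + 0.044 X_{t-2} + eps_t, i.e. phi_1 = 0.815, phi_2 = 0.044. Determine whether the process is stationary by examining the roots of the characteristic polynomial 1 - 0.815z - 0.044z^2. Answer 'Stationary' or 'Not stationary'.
\text{Stationary}

The AR(p) characteristic polynomial is P(z) = 1 - 0.815z - 0.044z^2.
Stationarity requires all roots to lie outside the unit circle, i.e. |z| > 1 for every root.
Set 1 + (-0.815) z + (-0.044) z^2 = 0, i.e. a z^2 + b z + c = 0 with a = -0.044, b = -0.815, c = 1.
Discriminant D = b^2 - 4ac = (-0.815)^2 - 4*(-0.044)*1 = 0.664225 - (-0.176) = 0.840225.
D >= 0, so the roots are real: z = (-b +/- sqrt(D)) / (2a) = (0.815 +/- 0.916638) / (-0.088).
  z_1 = (0.815 + 0.916638) / (-0.088) = -19.6777,   |z_1| = 19.6777.
  z_2 = (0.815 - 0.916638) / (-0.088) = 1.155,   |z_2| = 1.155.
Moduli of all roots: 19.6777, 1.1550.
All moduli strictly greater than 1? Yes.
Verdict: Stationary.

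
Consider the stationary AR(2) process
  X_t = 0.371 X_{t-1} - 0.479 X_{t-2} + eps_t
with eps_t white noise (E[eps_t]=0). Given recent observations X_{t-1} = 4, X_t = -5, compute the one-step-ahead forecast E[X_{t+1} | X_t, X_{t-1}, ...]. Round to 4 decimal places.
E[X_{t+1} \mid \mathcal F_t] = -3.7710

For an AR(p) model X_t = c + sum_i phi_i X_{t-i} + eps_t, the
one-step-ahead conditional mean is
  E[X_{t+1} | X_t, ...] = c + sum_i phi_i X_{t+1-i}.
Substitute known values:
  E[X_{t+1} | ...] = (0.371) * (-5) + (-0.479) * (4)
                   = -3.7710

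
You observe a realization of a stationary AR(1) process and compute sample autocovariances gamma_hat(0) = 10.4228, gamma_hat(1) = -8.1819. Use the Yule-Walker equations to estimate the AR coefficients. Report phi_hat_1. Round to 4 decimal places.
\hat\phi_{1} = -0.7850

The Yule-Walker equations for an AR(p) process read, in matrix form,
  Gamma_p phi = r_p,   with   (Gamma_p)_{ij} = gamma(|i - j|),
                       (r_p)_i = gamma(i),   i,j = 1..p.
Substitute the sample gammas (Toeplitz matrix and right-hand side of size 1):
  Gamma_p = [[10.4228]]
  r_p     = [-8.1819]
With p = 1 this is the single equation gamma(0) phi_1 = gamma(1):
  phi_hat_1 = gamma(1) / gamma(0) = -8.1819 / 10.4228 = -0.7850.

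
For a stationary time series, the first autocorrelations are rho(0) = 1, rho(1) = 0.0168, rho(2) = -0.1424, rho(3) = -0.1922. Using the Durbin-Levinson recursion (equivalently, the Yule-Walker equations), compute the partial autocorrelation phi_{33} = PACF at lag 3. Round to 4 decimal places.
\phi_{33} = -0.1910

The PACF at lag k is phi_{kk}, the last component of the solution
to the Yule-Walker system G_k phi = r_k where
  (G_k)_{ij} = rho(|i - j|), (r_k)_i = rho(i), i,j = 1..k.
Equivalently, Durbin-Levinson gives phi_{kk} iteratively:
  phi_{11} = rho(1)
  phi_{kk} = [rho(k) - sum_{j=1..k-1} phi_{k-1,j} rho(k-j)]
            / [1 - sum_{j=1..k-1} phi_{k-1,j} rho(j)],
  phi_{k,j} = phi_{k-1,j} - phi_{kk} phi_{k-1,k-j},  j = 1..k-1.
Step k = 1:
  phi_11 = rho(1) = 0.0168.
Step k = 2:
  phi_22 = [rho(2) - phi_11 rho(1)] / [1 - phi_11 rho(1)] = [-0.1424 - (0.0168)(0.0168)] / [1 - (0.0168)(0.0168)]
         = -0.14268224 / 0.99971776 = -0.142723.
  Update: phi_21 = phi_11 - phi_22 phi_11 = 0.0168 - (-0.142723)(0.0168) = 0.019198.
Step k = 3:
  phi_33 = [rho(3) - phi_21 rho(2) - phi_22 rho(1)] / [1 - phi_21 rho(1) - phi_22 rho(2)]
    numerator   = -0.1922 - (0.019198)(-0.1424) - (-0.142723)(0.0168) = -0.1870685
    denominator = 1 - (0.019198)(0.0168) - (-0.142723)(-0.1424) = 0.97935379
  phi_33 = -0.1870685 / 0.97935379 = -0.191.
Therefore phi_{33} = -0.1910.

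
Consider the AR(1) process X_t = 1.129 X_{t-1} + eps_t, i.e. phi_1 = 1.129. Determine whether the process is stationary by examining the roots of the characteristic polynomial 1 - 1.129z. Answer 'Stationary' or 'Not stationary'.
\text{Not stationary}

The AR(p) characteristic polynomial is P(z) = 1 - 1.129z.
Stationarity requires all roots to lie outside the unit circle, i.e. |z| > 1 for every root.
This is linear in z: 1 + (-1.129) z = 0  =>  z = -1/(-1.129) = 0.88574,  |z| = 0.88574.
Moduli of all roots: 0.8857.
All moduli strictly greater than 1? No.
Verdict: Not stationary.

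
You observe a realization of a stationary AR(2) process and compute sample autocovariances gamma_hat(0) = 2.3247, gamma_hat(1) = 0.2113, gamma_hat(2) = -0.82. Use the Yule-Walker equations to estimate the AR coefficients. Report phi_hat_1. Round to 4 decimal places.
\hat\phi_{1} = 0.1240

The Yule-Walker equations for an AR(p) process read, in matrix form,
  Gamma_p phi = r_p,   with   (Gamma_p)_{ij} = gamma(|i - j|),
                       (r_p)_i = gamma(i),   i,j = 1..p.
Substitute the sample gammas (Toeplitz matrix and right-hand side of size 2):
  Gamma_p = [[2.3247, 0.2113], [0.2113, 2.3247]]
  r_p     = [0.2113, -0.82]
Written out:
  2.3247 phi_1 + 0.2113 phi_2 = 0.2113
  0.2113 phi_1 + 2.3247 phi_2 = -0.82
Solve by Cramer's rule:
  det = gamma(0)^2 - gamma(1)^2 = (2.3247)^2 - (0.2113)^2 = 5.40423009 - 0.04464769 = 5.3595824
  phi_hat_1 = [gamma(1) gamma(0) - gamma(1) gamma(2)] / det = [(0.2113)(2.3247) - (0.2113)(-0.82)] / 5.3595824 = 0.66447511 / 5.3595824 = 0.124
  phi_hat_2 = [gamma(0) gamma(2) - gamma(1)^2] / det = [(2.3247)(-0.82) - (0.2113)^2] / 5.3595824 = -1.95090169 / 5.3595824 = -0.364
So phi_hat = [0.1240, -0.3640].
Therefore phi_hat_1 = 0.1240.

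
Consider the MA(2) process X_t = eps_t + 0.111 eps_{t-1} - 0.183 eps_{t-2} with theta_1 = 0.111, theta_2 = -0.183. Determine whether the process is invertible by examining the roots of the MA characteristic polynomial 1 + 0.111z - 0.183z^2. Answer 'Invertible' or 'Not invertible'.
\text{Invertible}

The MA(q) characteristic polynomial is P(z) = 1 + 0.111z - 0.183z^2.
Invertibility requires all roots to lie outside the unit circle, i.e. |z| > 1 for every root.
Set 1 + (0.111) z + (-0.183) z^2 = 0, i.e. a z^2 + b z + c = 0 with a = -0.183, b = 0.111, c = 1.
Discriminant D = b^2 - 4ac = (0.111)^2 - 4*(-0.183)*1 = 0.012321 - (-0.732) = 0.744321.
D >= 0, so the roots are real: z = (-b +/- sqrt(D)) / (2a) = (-0.111 +/- 0.86274) / (-0.366).
  z_1 = (-0.111 + 0.86274) / (-0.366) = -2.0539,   |z_1| = 2.0539.
  z_2 = (-0.111 - 0.86274) / (-0.366) = 2.6605,   |z_2| = 2.6605.
Moduli of all roots: 2.0539, 2.6605.
All moduli strictly greater than 1? Yes.
Verdict: Invertible.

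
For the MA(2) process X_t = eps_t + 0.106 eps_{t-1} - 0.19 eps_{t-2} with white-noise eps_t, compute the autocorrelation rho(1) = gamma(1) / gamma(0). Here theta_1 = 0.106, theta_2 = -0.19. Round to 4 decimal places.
\rho(1) = 0.0820

For an MA(q) process with theta_0 = 1, the autocovariance is
  gamma(k) = sigma^2 * sum_{i=0..q-k} theta_i * theta_{i+k},
and rho(k) = gamma(k) / gamma(0). Sigma^2 cancels.
  numerator   = (1)*(0.106) + (0.106)*(-0.19) = 0.08586.
  denominator = (1)^2 + (0.106)^2 + (-0.19)^2 = 1.047336.
  rho(1) = 0.08586 / 1.047336 = 0.0820.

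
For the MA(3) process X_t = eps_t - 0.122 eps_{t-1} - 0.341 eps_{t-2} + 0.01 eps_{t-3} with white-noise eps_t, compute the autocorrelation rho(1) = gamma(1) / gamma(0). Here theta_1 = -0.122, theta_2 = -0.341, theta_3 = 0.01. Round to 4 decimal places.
\rho(1) = -0.0741

For an MA(q) process with theta_0 = 1, the autocovariance is
  gamma(k) = sigma^2 * sum_{i=0..q-k} theta_i * theta_{i+k},
and rho(k) = gamma(k) / gamma(0). Sigma^2 cancels.
  numerator   = (1)*(-0.122) + (-0.122)*(-0.341) + (-0.341)*(0.01) = -0.083808.
  denominator = (1)^2 + (-0.122)^2 + (-0.341)^2 + (0.01)^2 = 1.131265.
  rho(1) = -0.083808 / 1.131265 = -0.0741.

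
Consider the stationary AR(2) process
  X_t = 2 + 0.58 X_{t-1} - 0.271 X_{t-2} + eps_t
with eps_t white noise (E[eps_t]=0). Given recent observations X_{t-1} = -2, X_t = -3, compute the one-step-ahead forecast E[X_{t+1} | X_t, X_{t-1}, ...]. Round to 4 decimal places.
E[X_{t+1} \mid \mathcal F_t] = 0.8020

For an AR(p) model X_t = c + sum_i phi_i X_{t-i} + eps_t, the
one-step-ahead conditional mean is
  E[X_{t+1} | X_t, ...] = c + sum_i phi_i X_{t+1-i}.
Substitute known values:
  E[X_{t+1} | ...] = 2 + (0.58) * (-3) + (-0.271) * (-2)
                   = 0.8020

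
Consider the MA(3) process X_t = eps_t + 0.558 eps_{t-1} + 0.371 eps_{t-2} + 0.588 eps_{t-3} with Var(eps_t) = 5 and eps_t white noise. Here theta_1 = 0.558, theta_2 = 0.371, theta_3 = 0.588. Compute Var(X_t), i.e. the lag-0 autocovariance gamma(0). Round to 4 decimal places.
\gamma(0) = 8.9737

For an MA(q) process X_t = eps_t + sum_i theta_i eps_{t-i} with
Var(eps_t) = sigma^2, the variance is
  gamma(0) = sigma^2 * (1 + sum_i theta_i^2).
  sum_i theta_i^2 = (0.558)^2 + (0.371)^2 + (0.588)^2 = 0.311364 + 0.137641 + 0.345744 = 0.794749.
  gamma(0) = 5 * (1 + 0.794749) = 5 * 1.794749 = 8.973745, which rounds to 8.9737.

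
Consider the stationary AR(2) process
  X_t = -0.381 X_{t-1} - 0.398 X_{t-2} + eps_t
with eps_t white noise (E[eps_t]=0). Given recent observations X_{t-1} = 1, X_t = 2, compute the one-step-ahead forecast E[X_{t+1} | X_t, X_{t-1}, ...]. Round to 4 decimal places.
E[X_{t+1} \mid \mathcal F_t] = -1.1600

For an AR(p) model X_t = c + sum_i phi_i X_{t-i} + eps_t, the
one-step-ahead conditional mean is
  E[X_{t+1} | X_t, ...] = c + sum_i phi_i X_{t+1-i}.
Substitute known values:
  E[X_{t+1} | ...] = (-0.381) * (2) + (-0.398) * (1)
                   = -1.1600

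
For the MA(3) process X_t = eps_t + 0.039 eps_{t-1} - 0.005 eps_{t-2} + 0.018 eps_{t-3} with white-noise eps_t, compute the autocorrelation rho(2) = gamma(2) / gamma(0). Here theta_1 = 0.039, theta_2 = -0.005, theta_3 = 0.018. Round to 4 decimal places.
\rho(2) = -0.0043

For an MA(q) process with theta_0 = 1, the autocovariance is
  gamma(k) = sigma^2 * sum_{i=0..q-k} theta_i * theta_{i+k},
and rho(k) = gamma(k) / gamma(0). Sigma^2 cancels.
  numerator   = (1)*(-0.005) + (0.039)*(0.018) = -0.004298.
  denominator = (1)^2 + (0.039)^2 + (-0.005)^2 + (0.018)^2 = 1.00187.
  rho(2) = -0.004298 / 1.00187 = -0.0043.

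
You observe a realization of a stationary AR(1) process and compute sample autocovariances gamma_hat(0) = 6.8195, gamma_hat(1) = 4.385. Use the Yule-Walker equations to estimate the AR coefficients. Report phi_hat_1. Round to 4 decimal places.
\hat\phi_{1} = 0.6430

The Yule-Walker equations for an AR(p) process read, in matrix form,
  Gamma_p phi = r_p,   with   (Gamma_p)_{ij} = gamma(|i - j|),
                       (r_p)_i = gamma(i),   i,j = 1..p.
Substitute the sample gammas (Toeplitz matrix and right-hand side of size 1):
  Gamma_p = [[6.8195]]
  r_p     = [4.385]
With p = 1 this is the single equation gamma(0) phi_1 = gamma(1):
  phi_hat_1 = gamma(1) / gamma(0) = 4.385 / 6.8195 = 0.6430.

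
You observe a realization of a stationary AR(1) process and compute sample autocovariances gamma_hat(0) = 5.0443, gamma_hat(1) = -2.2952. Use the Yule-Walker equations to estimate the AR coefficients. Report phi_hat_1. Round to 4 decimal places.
\hat\phi_{1} = -0.4550

The Yule-Walker equations for an AR(p) process read, in matrix form,
  Gamma_p phi = r_p,   with   (Gamma_p)_{ij} = gamma(|i - j|),
                       (r_p)_i = gamma(i),   i,j = 1..p.
Substitute the sample gammas (Toeplitz matrix and right-hand side of size 1):
  Gamma_p = [[5.0443]]
  r_p     = [-2.2952]
With p = 1 this is the single equation gamma(0) phi_1 = gamma(1):
  phi_hat_1 = gamma(1) / gamma(0) = -2.2952 / 5.0443 = -0.4550.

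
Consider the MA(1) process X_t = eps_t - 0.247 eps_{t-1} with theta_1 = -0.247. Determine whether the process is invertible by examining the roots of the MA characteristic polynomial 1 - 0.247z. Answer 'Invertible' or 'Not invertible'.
\text{Invertible}

The MA(q) characteristic polynomial is P(z) = 1 - 0.247z.
Invertibility requires all roots to lie outside the unit circle, i.e. |z| > 1 for every root.
This is linear in z: 1 + (-0.247) z = 0  =>  z = -1/(-0.247) = 4.048583,  |z| = 4.048583.
Moduli of all roots: 4.0486.
All moduli strictly greater than 1? Yes.
Verdict: Invertible.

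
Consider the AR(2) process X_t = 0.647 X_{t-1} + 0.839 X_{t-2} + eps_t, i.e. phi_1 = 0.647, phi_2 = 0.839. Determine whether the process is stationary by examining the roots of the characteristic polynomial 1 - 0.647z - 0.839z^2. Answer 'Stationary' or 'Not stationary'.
\text{Not stationary}

The AR(p) characteristic polynomial is P(z) = 1 - 0.647z - 0.839z^2.
Stationarity requires all roots to lie outside the unit circle, i.e. |z| > 1 for every root.
Set 1 + (-0.647) z + (-0.839) z^2 = 0, i.e. a z^2 + b z + c = 0 with a = -0.839, b = -0.647, c = 1.
Discriminant D = b^2 - 4ac = (-0.647)^2 - 4*(-0.839)*1 = 0.418609 - (-3.356) = 3.774609.
D >= 0, so the roots are real: z = (-b +/- sqrt(D)) / (2a) = (0.647 +/- 1.942835) / (-1.678).
  z_1 = (0.647 + 1.942835) / (-1.678) = -1.5434,   |z_1| = 1.5434.
  z_2 = (0.647 - 1.942835) / (-1.678) = 0.7722,   |z_2| = 0.7722.
Moduli of all roots: 1.5434, 0.7722.
All moduli strictly greater than 1? No.
Verdict: Not stationary.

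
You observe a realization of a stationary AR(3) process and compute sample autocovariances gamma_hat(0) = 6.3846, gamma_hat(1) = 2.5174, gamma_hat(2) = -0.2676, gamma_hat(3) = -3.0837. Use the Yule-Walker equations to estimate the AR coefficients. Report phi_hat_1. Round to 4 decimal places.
\hat\phi_{1} = 0.3780

The Yule-Walker equations for an AR(p) process read, in matrix form,
  Gamma_p phi = r_p,   with   (Gamma_p)_{ij} = gamma(|i - j|),
                       (r_p)_i = gamma(i),   i,j = 1..p.
Substitute the sample gammas (Toeplitz matrix and right-hand side of size 3):
  Gamma_p = [[6.3846, 2.5174, -0.2676], [2.5174, 6.3846, 2.5174], [-0.2676, 2.5174, 6.3846]]
  r_p     = [2.5174, -0.2676, -3.0837]
Written out (R1..R3):
  (R1) 6.3846 phi_1 + 2.5174 phi_2 - 0.2676 phi_3 = 2.5174
  (R2) 2.5174 phi_1 + 6.3846 phi_2 + 2.5174 phi_3 = -0.2676
  (R3) -0.2676 phi_1 + 2.5174 phi_2 + 6.3846 phi_3 = -3.0837
Gaussian elimination:
  R2 <- R2 - (2.5174/6.3846) R1 = R2 - (0.394293) R1:  5.392008 phi_2 + 2.622913 phi_3 = -1.260192
  R3 <- R3 - (-0.2676/6.3846) R1 = R3 - (-0.041913) R1:  2.622913 phi_2 + 6.373384 phi_3 = -2.978187
  R3 <- R3 - (2.622913/5.392008) R2 = R3 - (0.486445) R2:  5.097483 phi_3 = -2.365174
Back-substitution:
  phi_hat_3 = -2.365174 / 5.097483 = -0.463989
  phi_hat_2 = (-1.260192 - (2.622913)(-0.463989)) / 5.392008 = -0.00801
  phi_hat_1 = (2.5174 - (2.5174)(-0.00801) - (-0.2676)(-0.463989)) / 6.3846 = 0.378004
So phi_hat = [0.3780, -0.0080, -0.4640].
Therefore phi_hat_1 = 0.3780.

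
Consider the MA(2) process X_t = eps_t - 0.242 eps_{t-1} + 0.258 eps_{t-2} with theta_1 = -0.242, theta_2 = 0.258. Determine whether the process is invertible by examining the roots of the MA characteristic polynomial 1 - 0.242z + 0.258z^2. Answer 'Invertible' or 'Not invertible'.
\text{Invertible}

The MA(q) characteristic polynomial is P(z) = 1 - 0.242z + 0.258z^2.
Invertibility requires all roots to lie outside the unit circle, i.e. |z| > 1 for every root.
Set 1 + (-0.242) z + (0.258) z^2 = 0, i.e. a z^2 + b z + c = 0 with a = 0.258, b = -0.242, c = 1.
Discriminant D = b^2 - 4ac = (-0.242)^2 - 4*(0.258)*1 = 0.058564 - (1.032) = -0.973436.
D < 0, so the roots are the complex-conjugate pair z = (-b +/- i sqrt(-D)) / (2a) = 0.469 +/- 1.9121i.
For a conjugate pair |z|^2 = z * conj(z) = (product of roots) = c/a = 1/(0.258) = 3.875969, so |z| = sqrt(3.875969) = 1.9687 for both roots.
Moduli of all roots: 1.9687, 1.9687.
All moduli strictly greater than 1? Yes.
Verdict: Invertible.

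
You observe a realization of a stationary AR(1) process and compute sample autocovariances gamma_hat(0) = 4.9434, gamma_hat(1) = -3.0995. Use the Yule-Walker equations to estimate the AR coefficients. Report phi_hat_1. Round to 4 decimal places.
\hat\phi_{1} = -0.6270

The Yule-Walker equations for an AR(p) process read, in matrix form,
  Gamma_p phi = r_p,   with   (Gamma_p)_{ij} = gamma(|i - j|),
                       (r_p)_i = gamma(i),   i,j = 1..p.
Substitute the sample gammas (Toeplitz matrix and right-hand side of size 1):
  Gamma_p = [[4.9434]]
  r_p     = [-3.0995]
With p = 1 this is the single equation gamma(0) phi_1 = gamma(1):
  phi_hat_1 = gamma(1) / gamma(0) = -3.0995 / 4.9434 = -0.6270.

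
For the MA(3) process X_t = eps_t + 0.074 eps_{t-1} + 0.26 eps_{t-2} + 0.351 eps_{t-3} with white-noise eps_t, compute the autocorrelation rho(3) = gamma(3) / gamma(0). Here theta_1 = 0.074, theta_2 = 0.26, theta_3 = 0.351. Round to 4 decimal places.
\rho(3) = 0.2934

For an MA(q) process with theta_0 = 1, the autocovariance is
  gamma(k) = sigma^2 * sum_{i=0..q-k} theta_i * theta_{i+k},
and rho(k) = gamma(k) / gamma(0). Sigma^2 cancels.
  numerator   = (1)*(0.351) = 0.351.
  denominator = (1)^2 + (0.074)^2 + (0.26)^2 + (0.351)^2 = 1.196277.
  rho(3) = 0.351 / 1.196277 = 0.2934.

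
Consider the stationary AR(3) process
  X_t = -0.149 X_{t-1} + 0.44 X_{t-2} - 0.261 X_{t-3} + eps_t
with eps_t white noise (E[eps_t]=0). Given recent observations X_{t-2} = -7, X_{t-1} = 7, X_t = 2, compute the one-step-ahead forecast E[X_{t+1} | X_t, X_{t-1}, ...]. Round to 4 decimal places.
E[X_{t+1} \mid \mathcal F_t] = 4.6090

For an AR(p) model X_t = c + sum_i phi_i X_{t-i} + eps_t, the
one-step-ahead conditional mean is
  E[X_{t+1} | X_t, ...] = c + sum_i phi_i X_{t+1-i}.
Substitute known values:
  E[X_{t+1} | ...] = (-0.149) * (2) + (0.44) * (7) + (-0.261) * (-7)
                   = 4.6090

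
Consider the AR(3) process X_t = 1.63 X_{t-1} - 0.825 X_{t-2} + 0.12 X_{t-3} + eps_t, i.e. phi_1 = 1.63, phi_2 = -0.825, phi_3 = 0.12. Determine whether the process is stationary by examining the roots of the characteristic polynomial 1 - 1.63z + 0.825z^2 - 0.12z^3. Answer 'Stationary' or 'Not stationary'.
\text{Stationary}

The AR(p) characteristic polynomial is P(z) = 1 - 1.63z + 0.825z^2 - 0.12z^3.
Stationarity requires all roots to lie outside the unit circle, i.e. |z| > 1 for every root.
Degree 3: look for a simple real root z0 first, then factor out (1 - z/z0) and solve the remaining quadratic.
Testing z0 = 4: P(4) = 1 + (-1.63)(4) + (0.825)(4)^2 + (-0.12)(4)^3
  = 1 + (-6.52) + (13.2) + (-7.68) = 0.  So z_0 = 4 is a root, |z_0| = 4.
Divide out the factor (1 - 0.25 z) = (1 - z/z0) (since 1/z0 = 0.25):
  P(z) = (1 - 0.25 z)(1 + (-1.38) z + (0.48) z^2)
  [check: z-coef -1.38 - (0.25) = -1.63; z^2-coef 0.48 - (0.25)(-1.38) = 0.825; z^3-coef -(0.25)(0.48) = -0.12.]
Remaining roots from the quadratic factor 1 + (-1.38) z + (0.48) z^2:
  Set 1 + (-1.38) z + (0.48) z^2 = 0, i.e. a z^2 + b z + c = 0 with a = 0.48, b = -1.38, c = 1.
  Discriminant D = b^2 - 4ac = (-1.38)^2 - 4*(0.48)*1 = 1.9044 - (1.92) = -0.0156.
  D < 0, so the roots are the complex-conjugate pair z = (-b +/- i sqrt(-D)) / (2a) = 1.4375 +/- 0.1301i.
  For a conjugate pair |z|^2 = z * conj(z) = (product of roots) = c/a = 1/(0.48) = 2.083333, so |z| = sqrt(2.083333) = 1.4434 for both roots.
Moduli of all roots: 4.0000, 1.4434, 1.4434.
All moduli strictly greater than 1? Yes.
Verdict: Stationary.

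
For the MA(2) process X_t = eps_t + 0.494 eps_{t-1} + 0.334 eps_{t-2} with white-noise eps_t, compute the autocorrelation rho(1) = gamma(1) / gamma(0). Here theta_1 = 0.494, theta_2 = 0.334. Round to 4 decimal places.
\rho(1) = 0.4861

For an MA(q) process with theta_0 = 1, the autocovariance is
  gamma(k) = sigma^2 * sum_{i=0..q-k} theta_i * theta_{i+k},
and rho(k) = gamma(k) / gamma(0). Sigma^2 cancels.
  numerator   = (1)*(0.494) + (0.494)*(0.334) = 0.658996.
  denominator = (1)^2 + (0.494)^2 + (0.334)^2 = 1.355592.
  rho(1) = 0.658996 / 1.355592 = 0.4861.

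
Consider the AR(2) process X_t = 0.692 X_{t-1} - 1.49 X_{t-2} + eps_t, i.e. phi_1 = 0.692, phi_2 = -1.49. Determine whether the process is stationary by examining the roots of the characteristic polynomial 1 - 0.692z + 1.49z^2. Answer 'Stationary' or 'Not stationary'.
\text{Not stationary}

The AR(p) characteristic polynomial is P(z) = 1 - 0.692z + 1.49z^2.
Stationarity requires all roots to lie outside the unit circle, i.e. |z| > 1 for every root.
Set 1 + (-0.692) z + (1.49) z^2 = 0, i.e. a z^2 + b z + c = 0 with a = 1.49, b = -0.692, c = 1.
Discriminant D = b^2 - 4ac = (-0.692)^2 - 4*(1.49)*1 = 0.478864 - (5.96) = -5.481136.
D < 0, so the roots are the complex-conjugate pair z = (-b +/- i sqrt(-D)) / (2a) = 0.2322 +/- 0.7856i.
For a conjugate pair |z|^2 = z * conj(z) = (product of roots) = c/a = 1/(1.49) = 0.671141, so |z| = sqrt(0.671141) = 0.8192 for both roots.
Moduli of all roots: 0.8192, 0.8192.
All moduli strictly greater than 1? No.
Verdict: Not stationary.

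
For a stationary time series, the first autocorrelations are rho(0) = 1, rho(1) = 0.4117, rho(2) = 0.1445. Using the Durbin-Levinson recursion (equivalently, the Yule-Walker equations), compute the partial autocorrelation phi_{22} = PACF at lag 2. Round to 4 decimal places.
\phi_{22} = -0.0301

The PACF at lag k is phi_{kk}, the last component of the solution
to the Yule-Walker system G_k phi = r_k where
  (G_k)_{ij} = rho(|i - j|), (r_k)_i = rho(i), i,j = 1..k.
Equivalently, Durbin-Levinson gives phi_{kk} iteratively:
  phi_{11} = rho(1)
  phi_{kk} = [rho(k) - sum_{j=1..k-1} phi_{k-1,j} rho(k-j)]
            / [1 - sum_{j=1..k-1} phi_{k-1,j} rho(j)],
  phi_{k,j} = phi_{k-1,j} - phi_{kk} phi_{k-1,k-j},  j = 1..k-1.
Step k = 1:
  phi_11 = rho(1) = 0.4117.
Step k = 2:
  phi_22 = [rho(2) - phi_11 rho(1)] / [1 - phi_11 rho(1)] = [0.1445 - (0.4117)(0.4117)] / [1 - (0.4117)(0.4117)]
         = -0.02499689 / 0.83050311 = -0.0301.
Therefore phi_{22} = -0.0301.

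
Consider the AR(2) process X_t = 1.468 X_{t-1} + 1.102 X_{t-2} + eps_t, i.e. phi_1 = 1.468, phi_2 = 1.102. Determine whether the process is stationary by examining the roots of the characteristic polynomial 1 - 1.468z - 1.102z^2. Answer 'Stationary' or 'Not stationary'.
\text{Not stationary}

The AR(p) characteristic polynomial is P(z) = 1 - 1.468z - 1.102z^2.
Stationarity requires all roots to lie outside the unit circle, i.e. |z| > 1 for every root.
Set 1 + (-1.468) z + (-1.102) z^2 = 0, i.e. a z^2 + b z + c = 0 with a = -1.102, b = -1.468, c = 1.
Discriminant D = b^2 - 4ac = (-1.468)^2 - 4*(-1.102)*1 = 2.155024 - (-4.408) = 6.563024.
D >= 0, so the roots are real: z = (-b +/- sqrt(D)) / (2a) = (1.468 +/- 2.56184) / (-2.204).
  z_1 = (1.468 + 2.56184) / (-2.204) = -1.8284,   |z_1| = 1.8284.
  z_2 = (1.468 - 2.56184) / (-2.204) = 0.4963,   |z_2| = 0.4963.
Moduli of all roots: 1.8284, 0.4963.
All moduli strictly greater than 1? No.
Verdict: Not stationary.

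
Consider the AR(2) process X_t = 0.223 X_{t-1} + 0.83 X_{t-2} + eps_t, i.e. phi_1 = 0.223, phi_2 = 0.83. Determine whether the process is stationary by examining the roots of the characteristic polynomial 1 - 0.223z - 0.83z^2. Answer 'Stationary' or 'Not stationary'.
\text{Not stationary}

The AR(p) characteristic polynomial is P(z) = 1 - 0.223z - 0.83z^2.
Stationarity requires all roots to lie outside the unit circle, i.e. |z| > 1 for every root.
Set 1 + (-0.223) z + (-0.83) z^2 = 0, i.e. a z^2 + b z + c = 0 with a = -0.83, b = -0.223, c = 1.
Discriminant D = b^2 - 4ac = (-0.223)^2 - 4*(-0.83)*1 = 0.049729 - (-3.32) = 3.369729.
D >= 0, so the roots are real: z = (-b +/- sqrt(D)) / (2a) = (0.223 +/- 1.835682) / (-1.66).
  z_1 = (0.223 + 1.835682) / (-1.66) = -1.2402,   |z_1| = 1.2402.
  z_2 = (0.223 - 1.835682) / (-1.66) = 0.9715,   |z_2| = 0.9715.
Moduli of all roots: 1.2402, 0.9715.
All moduli strictly greater than 1? No.
Verdict: Not stationary.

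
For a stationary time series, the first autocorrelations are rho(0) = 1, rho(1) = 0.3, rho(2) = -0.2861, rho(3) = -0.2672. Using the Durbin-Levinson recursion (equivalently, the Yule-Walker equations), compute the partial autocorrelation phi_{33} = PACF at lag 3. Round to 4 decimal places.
\phi_{33} = -0.0290

The PACF at lag k is phi_{kk}, the last component of the solution
to the Yule-Walker system G_k phi = r_k where
  (G_k)_{ij} = rho(|i - j|), (r_k)_i = rho(i), i,j = 1..k.
Equivalently, Durbin-Levinson gives phi_{kk} iteratively:
  phi_{11} = rho(1)
  phi_{kk} = [rho(k) - sum_{j=1..k-1} phi_{k-1,j} rho(k-j)]
            / [1 - sum_{j=1..k-1} phi_{k-1,j} rho(j)],
  phi_{k,j} = phi_{k-1,j} - phi_{kk} phi_{k-1,k-j},  j = 1..k-1.
Step k = 1:
  phi_11 = rho(1) = 0.3.
Step k = 2:
  phi_22 = [rho(2) - phi_11 rho(1)] / [1 - phi_11 rho(1)] = [-0.2861 - (0.3)(0.3)] / [1 - (0.3)(0.3)]
         = -0.3761 / 0.91 = -0.413297.
  Update: phi_21 = phi_11 - phi_22 phi_11 = 0.3 - (-0.413297)(0.3) = 0.423989.
Step k = 3:
  phi_33 = [rho(3) - phi_21 rho(2) - phi_22 rho(1)] / [1 - phi_21 rho(1) - phi_22 rho(2)]
    numerator   = -0.2672 - (0.423989)(-0.2861) - (-0.413297)(0.3) = -0.02190773
    denominator = 1 - (0.423989)(0.3) - (-0.413297)(-0.2861) = 0.75455911
  phi_33 = -0.02190773 / 0.75455911 = -0.029.
Therefore phi_{33} = -0.0290.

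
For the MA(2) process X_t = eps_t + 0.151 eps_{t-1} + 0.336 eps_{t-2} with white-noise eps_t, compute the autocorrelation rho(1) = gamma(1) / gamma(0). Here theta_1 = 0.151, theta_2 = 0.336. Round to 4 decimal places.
\rho(1) = 0.1776

For an MA(q) process with theta_0 = 1, the autocovariance is
  gamma(k) = sigma^2 * sum_{i=0..q-k} theta_i * theta_{i+k},
and rho(k) = gamma(k) / gamma(0). Sigma^2 cancels.
  numerator   = (1)*(0.151) + (0.151)*(0.336) = 0.201736.
  denominator = (1)^2 + (0.151)^2 + (0.336)^2 = 1.135697.
  rho(1) = 0.201736 / 1.135697 = 0.1776.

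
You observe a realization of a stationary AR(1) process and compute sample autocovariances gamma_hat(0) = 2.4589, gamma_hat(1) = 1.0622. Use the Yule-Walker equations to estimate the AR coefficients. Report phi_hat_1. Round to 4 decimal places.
\hat\phi_{1} = 0.4320

The Yule-Walker equations for an AR(p) process read, in matrix form,
  Gamma_p phi = r_p,   with   (Gamma_p)_{ij} = gamma(|i - j|),
                       (r_p)_i = gamma(i),   i,j = 1..p.
Substitute the sample gammas (Toeplitz matrix and right-hand side of size 1):
  Gamma_p = [[2.4589]]
  r_p     = [1.0622]
With p = 1 this is the single equation gamma(0) phi_1 = gamma(1):
  phi_hat_1 = gamma(1) / gamma(0) = 1.0622 / 2.4589 = 0.4320.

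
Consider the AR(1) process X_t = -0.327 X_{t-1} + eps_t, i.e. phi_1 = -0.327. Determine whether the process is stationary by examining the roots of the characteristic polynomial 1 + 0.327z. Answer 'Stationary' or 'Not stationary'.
\text{Stationary}

The AR(p) characteristic polynomial is P(z) = 1 + 0.327z.
Stationarity requires all roots to lie outside the unit circle, i.e. |z| > 1 for every root.
This is linear in z: 1 + (0.327) z = 0  =>  z = -1/(0.327) = -3.058104,  |z| = 3.058104.
Moduli of all roots: 3.0581.
All moduli strictly greater than 1? Yes.
Verdict: Stationary.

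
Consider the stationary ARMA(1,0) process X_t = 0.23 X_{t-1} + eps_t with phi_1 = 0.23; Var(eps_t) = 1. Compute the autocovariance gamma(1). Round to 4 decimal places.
\gamma(1) = 0.2428

Multiply the model equation by X_{t-k} and take expectations. With theta_0 = psi_0 = 1 and psi_j the MA(infinity) weights, this gives
  gamma(k) - sum_i phi_i gamma(k-i) = c_k,
  c_k = sigma^2 * sum_{j=k..q} theta_j psi_{j-k}   (c_k = 0 for k > q),
using gamma(-m) = gamma(m).
Pure AR (q = 0): c_0 = sigma^2 = 1, c_k = 0 for k >= 1.
Equations for k = 0 and k = 1 (AR order 1):
  gamma(0) = phi_1 gamma(1) + c_0
  gamma(1) = phi_1 gamma(0) + c_1
Substituting the second into the first: gamma(0) (1 - phi_1^2) = c_0 + phi_1 c_1, so
  gamma(0) = c_0 / (1 - phi_1^2) = 1 / (1 - (0.23)^2) = 1 / 0.9471 = 1.055855.
  gamma(1) = phi_1 gamma(0) = (0.23)(1.055855) = 0.242847.
Therefore gamma(1) = 0.2428 (to 4 decimal places).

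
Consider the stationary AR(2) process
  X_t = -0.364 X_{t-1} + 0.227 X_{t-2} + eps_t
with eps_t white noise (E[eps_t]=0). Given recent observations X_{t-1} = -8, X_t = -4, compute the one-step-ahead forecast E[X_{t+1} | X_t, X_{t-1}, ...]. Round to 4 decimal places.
E[X_{t+1} \mid \mathcal F_t] = -0.3600

For an AR(p) model X_t = c + sum_i phi_i X_{t-i} + eps_t, the
one-step-ahead conditional mean is
  E[X_{t+1} | X_t, ...] = c + sum_i phi_i X_{t+1-i}.
Substitute known values:
  E[X_{t+1} | ...] = (-0.364) * (-4) + (0.227) * (-8)
                   = -0.3600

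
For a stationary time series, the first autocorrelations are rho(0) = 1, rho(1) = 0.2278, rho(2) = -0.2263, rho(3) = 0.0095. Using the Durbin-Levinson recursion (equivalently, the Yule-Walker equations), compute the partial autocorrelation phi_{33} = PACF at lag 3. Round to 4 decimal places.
\phi_{33} = 0.1651

The PACF at lag k is phi_{kk}, the last component of the solution
to the Yule-Walker system G_k phi = r_k where
  (G_k)_{ij} = rho(|i - j|), (r_k)_i = rho(i), i,j = 1..k.
Equivalently, Durbin-Levinson gives phi_{kk} iteratively:
  phi_{11} = rho(1)
  phi_{kk} = [rho(k) - sum_{j=1..k-1} phi_{k-1,j} rho(k-j)]
            / [1 - sum_{j=1..k-1} phi_{k-1,j} rho(j)],
  phi_{k,j} = phi_{k-1,j} - phi_{kk} phi_{k-1,k-j},  j = 1..k-1.
Step k = 1:
  phi_11 = rho(1) = 0.2278.
Step k = 2:
  phi_22 = [rho(2) - phi_11 rho(1)] / [1 - phi_11 rho(1)] = [-0.2263 - (0.2278)(0.2278)] / [1 - (0.2278)(0.2278)]
         = -0.27819284 / 0.94810716 = -0.293419.
  Update: phi_21 = phi_11 - phi_22 phi_11 = 0.2278 - (-0.293419)(0.2278) = 0.294641.
Step k = 3:
  phi_33 = [rho(3) - phi_21 rho(2) - phi_22 rho(1)] / [1 - phi_21 rho(1) - phi_22 rho(2)]
    numerator   = 0.0095 - (0.294641)(-0.2263) - (-0.293419)(0.2278) = 0.14301813
    denominator = 1 - (0.294641)(0.2278) - (-0.293419)(-0.2263) = 0.86648004
  phi_33 = 0.14301813 / 0.86648004 = 0.1651.
Therefore phi_{33} = 0.1651.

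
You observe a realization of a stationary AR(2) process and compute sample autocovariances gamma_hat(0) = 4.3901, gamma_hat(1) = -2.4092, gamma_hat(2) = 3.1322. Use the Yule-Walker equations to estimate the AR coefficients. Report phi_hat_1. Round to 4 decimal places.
\hat\phi_{1} = -0.2250

The Yule-Walker equations for an AR(p) process read, in matrix form,
  Gamma_p phi = r_p,   with   (Gamma_p)_{ij} = gamma(|i - j|),
                       (r_p)_i = gamma(i),   i,j = 1..p.
Substitute the sample gammas (Toeplitz matrix and right-hand side of size 2):
  Gamma_p = [[4.3901, -2.4092], [-2.4092, 4.3901]]
  r_p     = [-2.4092, 3.1322]
Written out:
  4.3901 phi_1 - 2.4092 phi_2 = -2.4092
  -2.4092 phi_1 + 4.3901 phi_2 = 3.1322
Solve by Cramer's rule:
  det = gamma(0)^2 - gamma(1)^2 = (4.3901)^2 - (-2.4092)^2 = 19.27297801 - 5.80424464 = 13.46873337
  phi_hat_1 = [gamma(1) gamma(0) - gamma(1) gamma(2)] / det = [(-2.4092)(4.3901) - (-2.4092)(3.1322)] / 13.46873337 = -3.03053268 / 13.46873337 = -0.225
  phi_hat_2 = [gamma(0) gamma(2) - gamma(1)^2] / det = [(4.3901)(3.1322) - (-2.4092)^2] / 13.46873337 = 7.94642658 / 13.46873337 = 0.59
So phi_hat = [-0.2250, 0.5900].
Therefore phi_hat_1 = -0.2250.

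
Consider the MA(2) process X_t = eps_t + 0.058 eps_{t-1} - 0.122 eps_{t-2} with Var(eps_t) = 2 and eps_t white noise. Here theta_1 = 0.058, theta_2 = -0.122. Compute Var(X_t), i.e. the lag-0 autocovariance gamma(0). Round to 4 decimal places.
\gamma(0) = 2.0365

For an MA(q) process X_t = eps_t + sum_i theta_i eps_{t-i} with
Var(eps_t) = sigma^2, the variance is
  gamma(0) = sigma^2 * (1 + sum_i theta_i^2).
  sum_i theta_i^2 = (0.058)^2 + (-0.122)^2 = 0.003364 + 0.014884 = 0.018248.
  gamma(0) = 2 * (1 + 0.018248) = 2 * 1.018248 = 2.036496, which rounds to 2.0365.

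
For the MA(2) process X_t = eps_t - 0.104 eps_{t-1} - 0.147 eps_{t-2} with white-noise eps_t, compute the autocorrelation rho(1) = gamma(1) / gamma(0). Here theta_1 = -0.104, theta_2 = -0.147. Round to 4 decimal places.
\rho(1) = -0.0859

For an MA(q) process with theta_0 = 1, the autocovariance is
  gamma(k) = sigma^2 * sum_{i=0..q-k} theta_i * theta_{i+k},
and rho(k) = gamma(k) / gamma(0). Sigma^2 cancels.
  numerator   = (1)*(-0.104) + (-0.104)*(-0.147) = -0.088712.
  denominator = (1)^2 + (-0.104)^2 + (-0.147)^2 = 1.032425.
  rho(1) = -0.088712 / 1.032425 = -0.0859.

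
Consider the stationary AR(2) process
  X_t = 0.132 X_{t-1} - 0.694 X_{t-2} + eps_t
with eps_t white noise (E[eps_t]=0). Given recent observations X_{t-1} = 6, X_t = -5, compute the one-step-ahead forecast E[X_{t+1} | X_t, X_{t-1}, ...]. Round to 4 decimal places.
E[X_{t+1} \mid \mathcal F_t] = -4.8240

For an AR(p) model X_t = c + sum_i phi_i X_{t-i} + eps_t, the
one-step-ahead conditional mean is
  E[X_{t+1} | X_t, ...] = c + sum_i phi_i X_{t+1-i}.
Substitute known values:
  E[X_{t+1} | ...] = (0.132) * (-5) + (-0.694) * (6)
                   = -4.8240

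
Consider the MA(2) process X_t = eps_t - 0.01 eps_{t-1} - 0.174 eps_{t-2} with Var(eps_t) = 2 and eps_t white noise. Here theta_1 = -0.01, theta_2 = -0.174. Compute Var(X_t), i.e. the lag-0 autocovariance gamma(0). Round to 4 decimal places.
\gamma(0) = 2.0608

For an MA(q) process X_t = eps_t + sum_i theta_i eps_{t-i} with
Var(eps_t) = sigma^2, the variance is
  gamma(0) = sigma^2 * (1 + sum_i theta_i^2).
  sum_i theta_i^2 = (-0.01)^2 + (-0.174)^2 = 0.0001 + 0.030276 = 0.030376.
  gamma(0) = 2 * (1 + 0.030376) = 2 * 1.030376 = 2.060752, which rounds to 2.0608.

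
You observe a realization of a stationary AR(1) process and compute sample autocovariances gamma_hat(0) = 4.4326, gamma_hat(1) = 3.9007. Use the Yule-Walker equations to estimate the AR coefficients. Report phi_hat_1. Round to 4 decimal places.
\hat\phi_{1} = 0.8800

The Yule-Walker equations for an AR(p) process read, in matrix form,
  Gamma_p phi = r_p,   with   (Gamma_p)_{ij} = gamma(|i - j|),
                       (r_p)_i = gamma(i),   i,j = 1..p.
Substitute the sample gammas (Toeplitz matrix and right-hand side of size 1):
  Gamma_p = [[4.4326]]
  r_p     = [3.9007]
With p = 1 this is the single equation gamma(0) phi_1 = gamma(1):
  phi_hat_1 = gamma(1) / gamma(0) = 3.9007 / 4.4326 = 0.8800.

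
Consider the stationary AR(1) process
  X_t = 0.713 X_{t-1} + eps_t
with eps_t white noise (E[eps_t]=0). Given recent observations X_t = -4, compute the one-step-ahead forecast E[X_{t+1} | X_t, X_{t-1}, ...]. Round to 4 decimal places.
E[X_{t+1} \mid \mathcal F_t] = -2.8520

For an AR(p) model X_t = c + sum_i phi_i X_{t-i} + eps_t, the
one-step-ahead conditional mean is
  E[X_{t+1} | X_t, ...] = c + sum_i phi_i X_{t+1-i}.
Substitute known values:
  E[X_{t+1} | ...] = (0.713) * (-4)
                   = -2.8520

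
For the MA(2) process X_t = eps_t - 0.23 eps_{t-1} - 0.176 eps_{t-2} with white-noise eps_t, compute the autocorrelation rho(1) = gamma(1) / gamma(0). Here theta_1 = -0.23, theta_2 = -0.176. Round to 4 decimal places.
\rho(1) = -0.1749

For an MA(q) process with theta_0 = 1, the autocovariance is
  gamma(k) = sigma^2 * sum_{i=0..q-k} theta_i * theta_{i+k},
and rho(k) = gamma(k) / gamma(0). Sigma^2 cancels.
  numerator   = (1)*(-0.23) + (-0.23)*(-0.176) = -0.18952.
  denominator = (1)^2 + (-0.23)^2 + (-0.176)^2 = 1.083876.
  rho(1) = -0.18952 / 1.083876 = -0.1749.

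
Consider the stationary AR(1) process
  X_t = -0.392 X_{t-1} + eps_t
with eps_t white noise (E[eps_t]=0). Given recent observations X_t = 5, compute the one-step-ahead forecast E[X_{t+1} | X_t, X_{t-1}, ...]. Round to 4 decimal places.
E[X_{t+1} \mid \mathcal F_t] = -1.9600

For an AR(p) model X_t = c + sum_i phi_i X_{t-i} + eps_t, the
one-step-ahead conditional mean is
  E[X_{t+1} | X_t, ...] = c + sum_i phi_i X_{t+1-i}.
Substitute known values:
  E[X_{t+1} | ...] = (-0.392) * (5)
                   = -1.9600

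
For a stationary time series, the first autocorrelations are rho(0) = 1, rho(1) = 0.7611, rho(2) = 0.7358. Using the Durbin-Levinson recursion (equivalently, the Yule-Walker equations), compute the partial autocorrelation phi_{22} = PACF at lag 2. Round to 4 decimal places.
\phi_{22} = 0.3720

The PACF at lag k is phi_{kk}, the last component of the solution
to the Yule-Walker system G_k phi = r_k where
  (G_k)_{ij} = rho(|i - j|), (r_k)_i = rho(i), i,j = 1..k.
Equivalently, Durbin-Levinson gives phi_{kk} iteratively:
  phi_{11} = rho(1)
  phi_{kk} = [rho(k) - sum_{j=1..k-1} phi_{k-1,j} rho(k-j)]
            / [1 - sum_{j=1..k-1} phi_{k-1,j} rho(j)],
  phi_{k,j} = phi_{k-1,j} - phi_{kk} phi_{k-1,k-j},  j = 1..k-1.
Step k = 1:
  phi_11 = rho(1) = 0.7611.
Step k = 2:
  phi_22 = [rho(2) - phi_11 rho(1)] / [1 - phi_11 rho(1)] = [0.7358 - (0.7611)(0.7611)] / [1 - (0.7611)(0.7611)]
         = 0.15652679 / 0.42072679 = 0.372.
Therefore phi_{22} = 0.3720.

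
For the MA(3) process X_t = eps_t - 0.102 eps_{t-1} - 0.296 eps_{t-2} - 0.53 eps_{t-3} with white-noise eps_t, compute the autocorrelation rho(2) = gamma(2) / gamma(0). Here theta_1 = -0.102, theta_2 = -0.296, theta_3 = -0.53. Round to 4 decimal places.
\rho(2) = -0.1755

For an MA(q) process with theta_0 = 1, the autocovariance is
  gamma(k) = sigma^2 * sum_{i=0..q-k} theta_i * theta_{i+k},
and rho(k) = gamma(k) / gamma(0). Sigma^2 cancels.
  numerator   = (1)*(-0.296) + (-0.102)*(-0.53) = -0.24194.
  denominator = (1)^2 + (-0.102)^2 + (-0.296)^2 + (-0.53)^2 = 1.37892.
  rho(2) = -0.24194 / 1.37892 = -0.1755.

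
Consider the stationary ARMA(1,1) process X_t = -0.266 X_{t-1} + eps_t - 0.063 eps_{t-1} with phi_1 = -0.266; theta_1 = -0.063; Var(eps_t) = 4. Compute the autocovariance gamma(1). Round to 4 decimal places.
\gamma(1) = -1.4399

Multiply the model equation by X_{t-k} and take expectations. With theta_0 = psi_0 = 1 and psi_j the MA(infinity) weights, this gives
  gamma(k) - sum_i phi_i gamma(k-i) = c_k,
  c_k = sigma^2 * sum_{j=k..q} theta_j psi_{j-k}   (c_k = 0 for k > q),
using gamma(-m) = gamma(m).
psi-weights needed (psi_j = theta_j + sum_i phi_i psi_{j-i}):
  psi_1 = theta_1 + phi_1 = -0.063 + (-0.266) = -0.329
Right-hand sides:
  c_0 = sigma^2 (1 + theta_1 psi_1) = 4 * (1 + (-0.063)(-0.329)) = 4 * 1.020727 = 4.082908
  c_1 = sigma^2 theta_1 = 4 * (-0.063) = -0.252
  c_2 = 0
Equations for k = 0 and k = 1 (AR order 1):
  gamma(0) = phi_1 gamma(1) + c_0
  gamma(1) = phi_1 gamma(0) + c_1
Substituting the second into the first: gamma(0) (1 - phi_1^2) = c_0 + phi_1 c_1, so
  gamma(0) = (c_0 + phi_1 c_1) / (1 - phi_1^2) = (4.082908 + (-0.266)(-0.252)) / (1 - (-0.266)^2) = 4.14994 / 0.929244 = 4.465931.
  gamma(1) = phi_1 gamma(0) + c_1 = (-0.266)(4.465931) + (-0.252) = -1.439938.
Therefore gamma(1) = -1.4399 (to 4 decimal places).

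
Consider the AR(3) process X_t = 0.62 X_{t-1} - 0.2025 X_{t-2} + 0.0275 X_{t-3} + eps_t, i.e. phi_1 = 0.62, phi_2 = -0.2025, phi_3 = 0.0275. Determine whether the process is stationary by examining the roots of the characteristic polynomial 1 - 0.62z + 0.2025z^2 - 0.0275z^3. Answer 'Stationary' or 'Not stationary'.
\text{Stationary}

The AR(p) characteristic polynomial is P(z) = 1 - 0.62z + 0.2025z^2 - 0.0275z^3.
Stationarity requires all roots to lie outside the unit circle, i.e. |z| > 1 for every root.
Degree 3: look for a simple real root z0 first, then factor out (1 - z/z0) and solve the remaining quadratic.
Testing z0 = 4: P(4) = 1 + (-0.62)(4) + (0.2025)(4)^2 + (-0.0275)(4)^3
  = 1 + (-2.48) + (3.24) + (-1.76) = 0.  So z_0 = 4 is a root, |z_0| = 4.
Divide out the factor (1 - 0.25 z) = (1 - z/z0) (since 1/z0 = 0.25):
  P(z) = (1 - 0.25 z)(1 + (-0.37) z + (0.11) z^2)
  [check: z-coef -0.37 - (0.25) = -0.62; z^2-coef 0.11 - (0.25)(-0.37) = 0.2025; z^3-coef -(0.25)(0.11) = -0.0275.]
Remaining roots from the quadratic factor 1 + (-0.37) z + (0.11) z^2:
  Set 1 + (-0.37) z + (0.11) z^2 = 0, i.e. a z^2 + b z + c = 0 with a = 0.11, b = -0.37, c = 1.
  Discriminant D = b^2 - 4ac = (-0.37)^2 - 4*(0.11)*1 = 0.1369 - (0.44) = -0.3031.
  D < 0, so the roots are the complex-conjugate pair z = (-b +/- i sqrt(-D)) / (2a) = 1.6818 +/- 2.5025i.
  For a conjugate pair |z|^2 = z * conj(z) = (product of roots) = c/a = 1/(0.11) = 9.090909, so |z| = sqrt(9.090909) = 3.0151 for both roots.
Moduli of all roots: 4.0000, 3.0151, 3.0151.
All moduli strictly greater than 1? Yes.
Verdict: Stationary.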